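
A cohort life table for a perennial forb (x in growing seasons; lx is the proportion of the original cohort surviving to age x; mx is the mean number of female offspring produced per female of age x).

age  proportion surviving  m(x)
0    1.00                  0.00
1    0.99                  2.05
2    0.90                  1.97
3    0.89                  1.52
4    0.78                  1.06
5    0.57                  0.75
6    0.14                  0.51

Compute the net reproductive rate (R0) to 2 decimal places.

lx·mx by age: 0, 2.0295, 1.773, 1.3528, 0.8268, 0.4275, 0.0714
R0 = Σ lx·mx = 6.481 → 6.48

6.48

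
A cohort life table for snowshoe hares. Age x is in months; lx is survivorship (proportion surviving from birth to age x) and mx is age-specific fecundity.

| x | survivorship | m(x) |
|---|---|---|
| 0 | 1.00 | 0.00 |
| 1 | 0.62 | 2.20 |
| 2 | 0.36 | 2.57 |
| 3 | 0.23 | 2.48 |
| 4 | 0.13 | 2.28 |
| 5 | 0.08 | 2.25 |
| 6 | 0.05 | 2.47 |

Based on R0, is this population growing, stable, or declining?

growing

R0 = Σ lx·mx = 0 + 1.364 + 0.9252 + 0.5704 + 0.2964 + 0.18 + 0.1235 = 3.4595
R0 > 1, so the population is growing.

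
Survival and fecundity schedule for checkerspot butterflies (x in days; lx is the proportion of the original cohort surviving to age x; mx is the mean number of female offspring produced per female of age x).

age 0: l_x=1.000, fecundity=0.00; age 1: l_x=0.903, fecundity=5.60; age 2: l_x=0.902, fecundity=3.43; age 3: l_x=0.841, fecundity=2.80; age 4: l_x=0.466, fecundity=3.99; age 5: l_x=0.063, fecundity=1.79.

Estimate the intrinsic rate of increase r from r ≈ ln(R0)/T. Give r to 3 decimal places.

R0 = Σ lx·mx = 0 + 5.0568 + 3.09386 + 2.3548 + 1.85934 + 0.11277 = 12.47757
Σ x·lx·mx = 26.31013; T = 26.31013/12.47757 = 2.10859…
r ≈ ln(R0)/T = ln(12.47757)/2.10859… = 1.19697… → 1.197

1.197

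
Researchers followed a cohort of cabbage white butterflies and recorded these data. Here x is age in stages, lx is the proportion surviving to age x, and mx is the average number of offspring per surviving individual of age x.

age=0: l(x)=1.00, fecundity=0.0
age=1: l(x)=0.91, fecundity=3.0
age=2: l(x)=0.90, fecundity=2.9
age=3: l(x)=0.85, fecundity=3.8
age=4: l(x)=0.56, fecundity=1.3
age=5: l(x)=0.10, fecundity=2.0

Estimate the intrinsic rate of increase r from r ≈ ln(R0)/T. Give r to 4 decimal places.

R0 = Σ lx·mx = 0 + 2.73 + 2.61 + 3.23 + 0.728 + 0.2 = 9.498
Σ x·lx·mx = 21.552; T = 21.552/9.498 = 2.26911…
r ≈ ln(R0)/T = ln(9.498)/2.26911… = 0.992055… → 0.9921

0.9921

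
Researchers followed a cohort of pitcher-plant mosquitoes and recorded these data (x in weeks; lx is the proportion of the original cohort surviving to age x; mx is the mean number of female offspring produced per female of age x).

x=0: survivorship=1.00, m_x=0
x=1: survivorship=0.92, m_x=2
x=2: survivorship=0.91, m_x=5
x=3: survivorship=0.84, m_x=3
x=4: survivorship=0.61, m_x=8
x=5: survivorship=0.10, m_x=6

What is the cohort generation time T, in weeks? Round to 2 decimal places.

2.85

lx·mx: 0, 1.84, 4.55, 2.52, 4.88, 0.6 → R0 = 14.39
x·lx·mx: 0, 1.84, 9.1, 7.56, 19.52, 3 → Σ = 41.02
T = 41.02 / 14.39 = 2.850591… → 2.85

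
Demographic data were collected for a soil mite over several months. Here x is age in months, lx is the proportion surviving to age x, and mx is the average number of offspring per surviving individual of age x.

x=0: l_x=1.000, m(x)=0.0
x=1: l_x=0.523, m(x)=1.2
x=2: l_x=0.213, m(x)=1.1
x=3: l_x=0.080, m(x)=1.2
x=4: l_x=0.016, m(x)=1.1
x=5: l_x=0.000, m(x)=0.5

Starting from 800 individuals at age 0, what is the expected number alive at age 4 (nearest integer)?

Expected survivors = N0 · l_4 = 800 × 0.016 = 12.8 → 13

13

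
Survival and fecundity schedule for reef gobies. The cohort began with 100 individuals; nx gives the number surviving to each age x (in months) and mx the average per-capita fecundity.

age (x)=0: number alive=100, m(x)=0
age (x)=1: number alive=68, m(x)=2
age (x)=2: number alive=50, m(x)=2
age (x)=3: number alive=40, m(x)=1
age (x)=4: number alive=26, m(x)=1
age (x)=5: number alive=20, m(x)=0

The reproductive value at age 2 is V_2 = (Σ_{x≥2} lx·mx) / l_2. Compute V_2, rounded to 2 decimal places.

lx = nx/n0 = nx/100: 1, 0.68, 0.5, 0.4, 0.26, 0.2
lx·mx for x ≥ 2: 1, 0.4, 0.26, 0 → sum = 1.66
V_2 = 1.66 / l_2 = 1.66 / 0.5 = 3.32 → 3.32

3.32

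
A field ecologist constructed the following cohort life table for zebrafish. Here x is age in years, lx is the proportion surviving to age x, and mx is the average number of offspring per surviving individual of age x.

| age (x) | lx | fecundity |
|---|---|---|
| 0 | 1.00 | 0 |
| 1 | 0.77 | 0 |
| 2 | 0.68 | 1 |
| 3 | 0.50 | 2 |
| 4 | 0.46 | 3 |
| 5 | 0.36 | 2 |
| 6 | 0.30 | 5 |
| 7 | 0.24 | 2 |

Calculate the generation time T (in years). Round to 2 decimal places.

lx·mx: 0, 0, 0.68, 1, 1.38, 0.72, 1.5, 0.48 → R0 = 5.76
x·lx·mx: 0, 0, 1.36, 3, 5.52, 3.6, 9, 3.36 → Σ = 25.84
T = 25.84 / 5.76 = 4.486111… → 4.49

4.49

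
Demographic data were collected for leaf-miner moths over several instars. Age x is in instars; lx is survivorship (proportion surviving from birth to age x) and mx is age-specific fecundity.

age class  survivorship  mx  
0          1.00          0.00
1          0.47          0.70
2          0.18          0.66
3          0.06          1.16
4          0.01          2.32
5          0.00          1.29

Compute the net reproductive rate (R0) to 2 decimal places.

0.54

lx·mx by age: 0, 0.329, 0.1188, 0.0696, 0.0232, 0
R0 = Σ lx·mx = 0.5406 → 0.54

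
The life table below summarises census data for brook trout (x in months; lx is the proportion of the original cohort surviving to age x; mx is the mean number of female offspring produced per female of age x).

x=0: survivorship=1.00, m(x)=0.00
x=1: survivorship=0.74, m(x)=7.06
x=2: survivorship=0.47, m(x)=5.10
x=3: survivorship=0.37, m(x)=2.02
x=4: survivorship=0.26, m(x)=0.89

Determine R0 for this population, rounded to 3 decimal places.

lx·mx by age: 0, 5.2244, 2.397, 0.7474, 0.2314
R0 = Σ lx·mx = 8.6002 → 8.600

8.600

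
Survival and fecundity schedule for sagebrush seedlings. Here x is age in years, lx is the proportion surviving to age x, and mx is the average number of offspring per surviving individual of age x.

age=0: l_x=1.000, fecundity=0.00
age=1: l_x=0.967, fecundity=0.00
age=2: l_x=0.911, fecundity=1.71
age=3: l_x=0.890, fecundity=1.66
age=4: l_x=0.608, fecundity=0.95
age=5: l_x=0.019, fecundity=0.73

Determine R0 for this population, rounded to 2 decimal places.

3.63

lx·mx by age: 0, 0, 1.55781, 1.4774, 0.5776, 0.01387
R0 = Σ lx·mx = 3.62668 → 3.63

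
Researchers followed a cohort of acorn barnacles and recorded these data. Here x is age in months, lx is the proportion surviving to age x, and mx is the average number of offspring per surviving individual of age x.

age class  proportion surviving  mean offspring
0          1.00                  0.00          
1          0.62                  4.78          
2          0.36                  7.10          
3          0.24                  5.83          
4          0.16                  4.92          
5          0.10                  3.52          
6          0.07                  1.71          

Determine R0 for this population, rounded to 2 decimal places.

8.18

lx·mx by age: 0, 2.9636, 2.556, 1.3992, 0.7872, 0.352, 0.1197
R0 = Σ lx·mx = 8.1777 → 8.18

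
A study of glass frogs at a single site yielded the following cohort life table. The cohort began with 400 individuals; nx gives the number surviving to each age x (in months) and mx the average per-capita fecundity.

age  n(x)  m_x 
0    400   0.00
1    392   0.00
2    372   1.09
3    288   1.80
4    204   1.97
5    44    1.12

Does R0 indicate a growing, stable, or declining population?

lx = nx/n0 = nx/400: 1, 0.98, 0.93, 0.72, 0.51, 0.11
R0 = Σ lx·mx = 0 + 0 + 1.0137 + 1.296 + 1.0047 + 0.1232 = 3.4376
R0 > 1, so the population is growing.

growing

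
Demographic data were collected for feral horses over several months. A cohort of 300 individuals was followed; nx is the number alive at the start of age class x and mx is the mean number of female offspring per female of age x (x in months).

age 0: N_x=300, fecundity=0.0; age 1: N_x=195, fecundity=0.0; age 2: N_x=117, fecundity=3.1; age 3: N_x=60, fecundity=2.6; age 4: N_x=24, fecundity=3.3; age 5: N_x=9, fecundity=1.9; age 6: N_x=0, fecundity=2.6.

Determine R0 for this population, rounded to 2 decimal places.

lx = nx/n0 = nx/300: 1, 0.65, 0.39, 0.2, 0.08, 0.03, 0
lx·mx by age: 0, 0, 1.209, 0.52, 0.264, 0.057, 0
R0 = Σ lx·mx = 2.05 → 2.05

2.05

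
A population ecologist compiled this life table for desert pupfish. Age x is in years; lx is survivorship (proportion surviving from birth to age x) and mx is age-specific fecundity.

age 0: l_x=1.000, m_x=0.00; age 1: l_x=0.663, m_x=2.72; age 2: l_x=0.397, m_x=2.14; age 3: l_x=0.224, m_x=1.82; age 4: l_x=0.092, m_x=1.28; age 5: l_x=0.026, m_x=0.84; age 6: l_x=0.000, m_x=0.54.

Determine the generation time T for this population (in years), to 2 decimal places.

lx·mx: 0, 1.80336, 0.84958, 0.40768, 0.11776, 0.02184, 0 → R0 = 3.20022
x·lx·mx: 0, 1.80336, 1.69916, 1.22304, 0.47104, 0.1092, 0 → Σ = 5.3058
T = 5.3058 / 3.20022 = 1.657949… → 1.66

1.66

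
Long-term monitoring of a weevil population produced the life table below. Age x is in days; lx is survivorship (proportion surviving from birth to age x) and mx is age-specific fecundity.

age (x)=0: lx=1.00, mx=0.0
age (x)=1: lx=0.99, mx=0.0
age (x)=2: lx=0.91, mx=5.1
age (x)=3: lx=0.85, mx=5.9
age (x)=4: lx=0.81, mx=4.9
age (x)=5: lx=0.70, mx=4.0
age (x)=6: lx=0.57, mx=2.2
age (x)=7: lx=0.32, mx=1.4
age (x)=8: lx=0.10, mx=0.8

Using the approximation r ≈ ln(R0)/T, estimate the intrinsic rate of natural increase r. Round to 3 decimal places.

R0 = Σ lx·mx = 0 + 0 + 4.641 + 5.015 + 3.969 + 2.8 + 1.254 + 0.448 + 0.08 = 18.207
Σ x·lx·mx = 65.503; T = 65.503/18.207 = 3.59768…
r ≈ ln(R0)/T = ln(18.207)/3.59768… = 0.80658… → 0.807

0.807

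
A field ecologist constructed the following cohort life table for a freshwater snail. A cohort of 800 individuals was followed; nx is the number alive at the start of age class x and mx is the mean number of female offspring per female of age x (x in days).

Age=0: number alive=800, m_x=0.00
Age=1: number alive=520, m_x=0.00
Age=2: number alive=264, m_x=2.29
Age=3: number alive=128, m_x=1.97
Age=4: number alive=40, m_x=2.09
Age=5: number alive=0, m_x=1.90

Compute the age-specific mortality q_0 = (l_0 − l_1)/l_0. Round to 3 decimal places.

0.350

lx = nx/n0 = nx/800: 1, 0.65, 0.33, 0.16, 0.05, 0
q_0 = (l_0 − l_1) / l_0 = (1 − 0.65) / 1
     = 0.35 / 1 = 0.35 → 0.350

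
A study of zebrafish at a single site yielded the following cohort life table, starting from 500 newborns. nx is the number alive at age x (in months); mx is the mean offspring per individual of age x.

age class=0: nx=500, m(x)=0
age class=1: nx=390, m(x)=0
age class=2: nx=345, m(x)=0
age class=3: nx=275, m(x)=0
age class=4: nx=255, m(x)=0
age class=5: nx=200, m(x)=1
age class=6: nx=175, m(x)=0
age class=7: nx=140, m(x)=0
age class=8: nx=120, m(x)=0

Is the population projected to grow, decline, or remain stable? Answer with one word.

declining

lx = nx/n0 = nx/500: 1, 0.78, 0.69, 0.55, 0.51, 0.4, 0.35, 0.28, 0.24
R0 = Σ lx·mx = 0 + 0 + 0 + 0 + 0 + 0.4 + 0 + 0 + 0 = 0.4
R0 < 1, so the population is declining.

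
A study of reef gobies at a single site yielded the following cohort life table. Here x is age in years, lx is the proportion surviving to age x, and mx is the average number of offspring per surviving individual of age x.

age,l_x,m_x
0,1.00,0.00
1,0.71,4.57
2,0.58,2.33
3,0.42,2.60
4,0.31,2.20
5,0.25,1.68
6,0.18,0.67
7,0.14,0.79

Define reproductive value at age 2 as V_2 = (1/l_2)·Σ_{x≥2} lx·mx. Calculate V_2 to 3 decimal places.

6.511

lx·mx for x ≥ 2: 1.3514, 1.092, 0.682, 0.42, 0.1206, 0.1106 → sum = 3.7766
V_2 = 3.7766 / l_2 = 3.7766 / 0.58 = 6.511379… → 6.511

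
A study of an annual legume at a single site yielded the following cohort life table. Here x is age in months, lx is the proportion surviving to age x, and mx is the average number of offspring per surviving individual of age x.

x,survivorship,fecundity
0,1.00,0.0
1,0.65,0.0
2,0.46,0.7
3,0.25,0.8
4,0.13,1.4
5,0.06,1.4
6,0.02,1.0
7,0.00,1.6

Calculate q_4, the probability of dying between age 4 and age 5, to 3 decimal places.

0.538

q_4 = (l_4 − l_5) / l_4 = (0.13 − 0.06) / 0.13
     = 0.07 / 0.13 = 0.538462… → 0.538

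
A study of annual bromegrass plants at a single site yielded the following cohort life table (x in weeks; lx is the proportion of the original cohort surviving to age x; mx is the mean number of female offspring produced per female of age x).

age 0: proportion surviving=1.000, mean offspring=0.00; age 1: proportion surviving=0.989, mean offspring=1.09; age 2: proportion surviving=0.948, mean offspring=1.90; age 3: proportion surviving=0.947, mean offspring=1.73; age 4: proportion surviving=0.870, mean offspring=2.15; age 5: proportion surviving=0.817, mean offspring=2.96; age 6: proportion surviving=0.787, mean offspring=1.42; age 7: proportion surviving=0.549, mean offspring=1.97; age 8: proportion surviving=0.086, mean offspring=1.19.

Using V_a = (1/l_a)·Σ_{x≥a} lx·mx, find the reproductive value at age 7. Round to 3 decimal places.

2.156

lx·mx for x ≥ 7: 1.08153, 0.10234 → sum = 1.18387
V_7 = 1.18387 / l_7 = 1.18387 / 0.549 = 2.156412… → 2.156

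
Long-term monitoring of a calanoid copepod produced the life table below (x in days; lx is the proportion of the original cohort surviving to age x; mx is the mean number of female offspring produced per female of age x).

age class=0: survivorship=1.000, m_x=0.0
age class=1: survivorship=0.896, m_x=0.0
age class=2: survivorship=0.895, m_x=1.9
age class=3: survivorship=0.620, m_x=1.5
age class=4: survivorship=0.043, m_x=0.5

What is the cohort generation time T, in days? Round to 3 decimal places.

2.367

lx·mx: 0, 0, 1.7005, 0.93, 0.0215 → R0 = 2.652
x·lx·mx: 0, 0, 3.401, 2.79, 0.086 → Σ = 6.277
T = 6.277 / 2.652 = 2.366893… → 2.367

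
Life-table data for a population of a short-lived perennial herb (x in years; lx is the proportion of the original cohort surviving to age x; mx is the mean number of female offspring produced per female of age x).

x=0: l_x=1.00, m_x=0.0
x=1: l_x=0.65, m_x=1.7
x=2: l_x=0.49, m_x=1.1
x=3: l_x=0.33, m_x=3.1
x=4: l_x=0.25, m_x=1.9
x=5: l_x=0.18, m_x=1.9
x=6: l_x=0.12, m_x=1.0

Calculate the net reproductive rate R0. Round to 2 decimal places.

3.60

lx·mx by age: 0, 1.105, 0.539, 1.023, 0.475, 0.342, 0.12
R0 = Σ lx·mx = 3.604 → 3.60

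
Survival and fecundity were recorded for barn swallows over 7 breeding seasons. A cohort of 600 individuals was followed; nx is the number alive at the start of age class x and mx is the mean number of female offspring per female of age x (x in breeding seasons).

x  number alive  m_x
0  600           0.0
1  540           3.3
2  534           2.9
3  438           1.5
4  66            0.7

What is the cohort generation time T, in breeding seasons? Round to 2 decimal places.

1.74

lx = nx/n0 = nx/600: 1, 0.9, 0.89, 0.73, 0.11
lx·mx: 0, 2.97, 2.581, 1.095, 0.077 → R0 = 6.723
x·lx·mx: 0, 2.97, 5.162, 3.285, 0.308 → Σ = 11.725
T = 11.725 / 6.723 = 1.744013… → 1.74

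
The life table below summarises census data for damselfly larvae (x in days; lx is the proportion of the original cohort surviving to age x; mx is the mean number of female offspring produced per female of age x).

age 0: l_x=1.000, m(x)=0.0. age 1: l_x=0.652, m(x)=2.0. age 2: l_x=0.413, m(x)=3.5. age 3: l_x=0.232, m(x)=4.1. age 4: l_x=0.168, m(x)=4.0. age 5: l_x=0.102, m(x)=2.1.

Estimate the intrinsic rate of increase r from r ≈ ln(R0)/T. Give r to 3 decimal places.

R0 = Σ lx·mx = 0 + 1.304 + 1.4455 + 0.9512 + 0.672 + 0.2142 = 4.5869
Σ x·lx·mx = 10.8076; T = 10.8076/4.5869 = 2.35619…
r ≈ ln(R0)/T = ln(4.5869)/2.35619… = 0.64647… → 0.646

0.646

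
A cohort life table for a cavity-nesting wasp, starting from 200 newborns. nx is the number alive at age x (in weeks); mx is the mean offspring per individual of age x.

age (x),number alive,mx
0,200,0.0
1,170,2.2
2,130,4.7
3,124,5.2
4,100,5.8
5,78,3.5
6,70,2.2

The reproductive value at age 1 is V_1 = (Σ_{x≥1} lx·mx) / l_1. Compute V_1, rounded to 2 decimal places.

lx = nx/n0 = nx/200: 1, 0.85, 0.65, 0.62, 0.5, 0.39, 0.35
lx·mx for x ≥ 1: 1.87, 3.055, 3.224, 2.9, 1.365, 0.77 → sum = 13.184
V_1 = 13.184 / l_1 = 13.184 / 0.85 = 15.510588… → 15.51

15.51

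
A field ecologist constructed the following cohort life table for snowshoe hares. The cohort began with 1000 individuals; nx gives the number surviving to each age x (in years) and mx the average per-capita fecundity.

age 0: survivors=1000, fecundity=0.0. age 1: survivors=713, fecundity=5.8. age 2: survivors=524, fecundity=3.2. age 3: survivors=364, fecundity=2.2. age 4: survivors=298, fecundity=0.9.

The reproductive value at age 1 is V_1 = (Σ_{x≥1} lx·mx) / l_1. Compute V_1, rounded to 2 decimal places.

9.65

lx = nx/n0 = nx/1000: 1, 0.713, 0.524, 0.364, 0.298
lx·mx for x ≥ 1: 4.1354, 1.6768, 0.8008, 0.2682 → sum = 6.8812
V_1 = 6.8812 / l_1 = 6.8812 / 0.713 = 9.651052… → 9.65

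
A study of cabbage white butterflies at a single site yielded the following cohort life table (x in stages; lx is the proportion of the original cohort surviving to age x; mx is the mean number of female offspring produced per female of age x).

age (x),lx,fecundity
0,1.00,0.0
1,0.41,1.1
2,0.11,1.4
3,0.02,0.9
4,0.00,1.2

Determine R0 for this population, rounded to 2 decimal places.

lx·mx by age: 0, 0.451, 0.154, 0.018, 0
R0 = Σ lx·mx = 0.623 → 0.62

0.62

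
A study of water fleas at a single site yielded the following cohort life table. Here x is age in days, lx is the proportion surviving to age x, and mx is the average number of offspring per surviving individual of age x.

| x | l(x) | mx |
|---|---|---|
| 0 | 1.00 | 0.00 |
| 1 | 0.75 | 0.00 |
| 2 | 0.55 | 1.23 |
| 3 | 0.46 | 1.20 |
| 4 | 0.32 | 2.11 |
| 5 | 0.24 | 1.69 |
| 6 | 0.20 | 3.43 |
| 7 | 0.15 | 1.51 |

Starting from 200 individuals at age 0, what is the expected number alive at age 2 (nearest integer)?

110

Expected survivors = N0 · l_2 = 200 × 0.55 = 110 → 110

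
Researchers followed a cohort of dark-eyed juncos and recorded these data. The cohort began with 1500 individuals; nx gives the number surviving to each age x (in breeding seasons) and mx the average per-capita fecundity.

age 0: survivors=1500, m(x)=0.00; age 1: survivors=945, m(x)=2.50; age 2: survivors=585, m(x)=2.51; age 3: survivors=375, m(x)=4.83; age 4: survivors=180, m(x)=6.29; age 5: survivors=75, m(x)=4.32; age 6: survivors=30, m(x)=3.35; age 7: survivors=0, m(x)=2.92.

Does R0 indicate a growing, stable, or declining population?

lx = nx/n0 = nx/1500: 1, 0.63, 0.39, 0.25, 0.12, 0.05, 0.02, 0
R0 = Σ lx·mx = 0 + 1.575 + 0.9789 + 1.2075 + 0.7548 + 0.216 + 0.067 + 0 = 4.7992
R0 > 1, so the population is growing.

growing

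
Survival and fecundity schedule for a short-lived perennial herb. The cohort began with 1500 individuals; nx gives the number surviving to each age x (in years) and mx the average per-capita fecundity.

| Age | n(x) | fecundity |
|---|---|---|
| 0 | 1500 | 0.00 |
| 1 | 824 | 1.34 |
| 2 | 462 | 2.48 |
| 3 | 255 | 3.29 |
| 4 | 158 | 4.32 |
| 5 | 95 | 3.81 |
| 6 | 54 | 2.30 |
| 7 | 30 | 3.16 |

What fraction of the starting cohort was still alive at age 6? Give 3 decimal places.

l_6 = n_6/n_0 = 54/1500 = 0.036 → 0.036

0.036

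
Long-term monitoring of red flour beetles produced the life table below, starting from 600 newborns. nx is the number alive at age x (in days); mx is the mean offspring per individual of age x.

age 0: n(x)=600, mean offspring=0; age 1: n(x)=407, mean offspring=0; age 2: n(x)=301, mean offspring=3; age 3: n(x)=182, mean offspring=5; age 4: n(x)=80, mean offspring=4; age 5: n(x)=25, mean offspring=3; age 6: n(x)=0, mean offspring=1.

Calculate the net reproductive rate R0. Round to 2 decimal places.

3.68

lx = nx/n0 = nx/600: 1, 0.67833…, 0.50167…, 0.30333…, 0.13333…, 0.04167…, 0
lx·mx by age: 0, 0, 1.505…, 1.516667…, 0.533333…, 0.125…, 0
R0 = Σ lx·mx = 3.68… → 3.68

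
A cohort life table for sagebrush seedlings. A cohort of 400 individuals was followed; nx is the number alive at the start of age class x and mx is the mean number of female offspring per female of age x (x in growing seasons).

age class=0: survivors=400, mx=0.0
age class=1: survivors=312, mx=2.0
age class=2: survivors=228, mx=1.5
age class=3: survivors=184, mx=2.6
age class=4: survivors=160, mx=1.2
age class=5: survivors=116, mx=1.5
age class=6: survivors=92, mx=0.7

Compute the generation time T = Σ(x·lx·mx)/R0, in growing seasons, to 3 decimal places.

lx = nx/n0 = nx/400: 1, 0.78, 0.57, 0.46, 0.4, 0.29, 0.23
lx·mx: 0, 1.56, 0.855, 1.196, 0.48, 0.435, 0.161 → R0 = 4.687
x·lx·mx: 0, 1.56, 1.71, 3.588, 1.92, 2.175, 0.966 → Σ = 11.919
T = 11.919 / 4.687 = 2.542991… → 2.543

2.543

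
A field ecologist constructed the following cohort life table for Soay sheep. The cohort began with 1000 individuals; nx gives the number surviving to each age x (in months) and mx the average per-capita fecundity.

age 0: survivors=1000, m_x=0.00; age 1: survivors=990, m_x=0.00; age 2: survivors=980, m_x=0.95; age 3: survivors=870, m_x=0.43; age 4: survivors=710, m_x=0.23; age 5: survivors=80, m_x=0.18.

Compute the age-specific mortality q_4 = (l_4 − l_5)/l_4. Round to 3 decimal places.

0.887

lx = nx/n0 = nx/1000: 1, 0.99, 0.98, 0.87, 0.71, 0.08
q_4 = (l_4 − l_5) / l_4 = (0.71 − 0.08) / 0.71
     = 0.63 / 0.71 = 0.887324… → 0.887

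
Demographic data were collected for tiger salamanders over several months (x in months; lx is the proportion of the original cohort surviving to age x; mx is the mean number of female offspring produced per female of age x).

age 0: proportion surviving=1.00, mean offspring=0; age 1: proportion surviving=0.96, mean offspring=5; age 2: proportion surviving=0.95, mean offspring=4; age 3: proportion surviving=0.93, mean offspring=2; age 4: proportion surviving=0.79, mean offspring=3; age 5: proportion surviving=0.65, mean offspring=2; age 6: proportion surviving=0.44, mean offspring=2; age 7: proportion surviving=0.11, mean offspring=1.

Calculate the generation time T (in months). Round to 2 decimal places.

2.65

lx·mx: 0, 4.8, 3.8, 1.86, 2.37, 1.3, 0.88, 0.11 → R0 = 15.12
x·lx·mx: 0, 4.8, 7.6, 5.58, 9.48, 6.5, 5.28, 0.77 → Σ = 40.01
T = 40.01 / 15.12 = 2.646164… → 2.65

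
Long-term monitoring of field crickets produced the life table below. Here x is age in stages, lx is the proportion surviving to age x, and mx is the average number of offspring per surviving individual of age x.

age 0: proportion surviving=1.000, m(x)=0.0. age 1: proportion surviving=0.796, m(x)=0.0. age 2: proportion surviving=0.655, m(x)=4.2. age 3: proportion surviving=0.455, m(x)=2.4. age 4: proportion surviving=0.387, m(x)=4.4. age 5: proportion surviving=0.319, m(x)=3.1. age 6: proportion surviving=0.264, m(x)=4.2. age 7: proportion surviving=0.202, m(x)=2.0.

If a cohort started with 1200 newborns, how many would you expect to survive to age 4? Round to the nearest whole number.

Expected survivors = N0 · l_4 = 1200 × 0.387 = 464.4 → 464

464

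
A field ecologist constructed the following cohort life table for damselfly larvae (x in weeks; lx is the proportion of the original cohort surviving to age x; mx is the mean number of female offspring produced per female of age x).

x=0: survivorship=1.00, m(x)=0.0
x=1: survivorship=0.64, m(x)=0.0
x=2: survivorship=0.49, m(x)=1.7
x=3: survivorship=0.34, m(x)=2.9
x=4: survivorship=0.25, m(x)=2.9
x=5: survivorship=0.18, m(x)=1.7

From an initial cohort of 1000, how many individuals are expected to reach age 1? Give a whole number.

Expected survivors = N0 · l_1 = 1000 × 0.64 = 640 → 640

640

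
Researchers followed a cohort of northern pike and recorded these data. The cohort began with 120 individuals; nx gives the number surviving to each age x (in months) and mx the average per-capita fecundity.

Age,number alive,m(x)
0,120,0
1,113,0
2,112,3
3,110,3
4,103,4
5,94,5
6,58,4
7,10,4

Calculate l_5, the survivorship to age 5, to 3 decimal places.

l_5 = n_5/n_0 = 94/120 = 0.783333… → 0.783

0.783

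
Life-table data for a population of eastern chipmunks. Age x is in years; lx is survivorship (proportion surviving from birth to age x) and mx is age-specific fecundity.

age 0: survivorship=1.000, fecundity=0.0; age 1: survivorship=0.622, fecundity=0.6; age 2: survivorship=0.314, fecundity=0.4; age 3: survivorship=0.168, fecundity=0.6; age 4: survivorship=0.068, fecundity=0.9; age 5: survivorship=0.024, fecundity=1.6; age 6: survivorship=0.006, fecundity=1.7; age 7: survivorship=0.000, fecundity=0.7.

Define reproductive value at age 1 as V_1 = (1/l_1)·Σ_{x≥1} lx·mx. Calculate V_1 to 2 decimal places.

lx·mx for x ≥ 1: 0.3732, 0.1256, 0.1008, 0.0612, 0.0384, 0.0102, 0 → sum = 0.7094
V_1 = 0.7094 / l_1 = 0.7094 / 0.622 = 1.140514… → 1.14

1.14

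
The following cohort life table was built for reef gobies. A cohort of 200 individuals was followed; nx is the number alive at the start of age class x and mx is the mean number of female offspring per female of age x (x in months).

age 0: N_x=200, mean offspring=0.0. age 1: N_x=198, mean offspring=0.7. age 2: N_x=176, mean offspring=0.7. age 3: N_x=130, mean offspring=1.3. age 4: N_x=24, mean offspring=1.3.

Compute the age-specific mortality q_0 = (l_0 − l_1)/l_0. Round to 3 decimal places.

lx = nx/n0 = nx/200: 1, 0.99, 0.88, 0.65, 0.12
q_0 = (l_0 − l_1) / l_0 = (1 − 0.99) / 1
     = 0.01 / 1 = 0.01 → 0.010

0.010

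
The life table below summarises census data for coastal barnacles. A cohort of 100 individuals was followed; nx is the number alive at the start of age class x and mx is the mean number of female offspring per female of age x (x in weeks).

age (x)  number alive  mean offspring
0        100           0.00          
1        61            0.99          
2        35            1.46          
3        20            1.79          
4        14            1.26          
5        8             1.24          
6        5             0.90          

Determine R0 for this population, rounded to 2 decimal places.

1.79

lx = nx/n0 = nx/100: 1, 0.61, 0.35, 0.2, 0.14, 0.08, 0.05
lx·mx by age: 0, 0.6039, 0.511, 0.358, 0.1764, 0.0992, 0.045
R0 = Σ lx·mx = 1.7935 → 1.79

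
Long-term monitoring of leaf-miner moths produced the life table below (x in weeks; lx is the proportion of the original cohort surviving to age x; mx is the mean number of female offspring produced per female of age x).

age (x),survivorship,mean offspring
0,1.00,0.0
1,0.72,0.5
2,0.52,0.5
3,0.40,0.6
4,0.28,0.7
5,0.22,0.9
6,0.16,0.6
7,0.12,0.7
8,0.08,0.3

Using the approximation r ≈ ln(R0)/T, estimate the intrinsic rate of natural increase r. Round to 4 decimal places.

R0 = Σ lx·mx = 0 + 0.36 + 0.26 + 0.24 + 0.196 + 0.198 + 0.096 + 0.084 + 0.024 = 1.458
Σ x·lx·mx = 4.73; T = 4.73/1.458 = 3.24417…
r ≈ ln(R0)/T = ln(1.458)/3.24417… = 0.116229… → 0.1162

0.1162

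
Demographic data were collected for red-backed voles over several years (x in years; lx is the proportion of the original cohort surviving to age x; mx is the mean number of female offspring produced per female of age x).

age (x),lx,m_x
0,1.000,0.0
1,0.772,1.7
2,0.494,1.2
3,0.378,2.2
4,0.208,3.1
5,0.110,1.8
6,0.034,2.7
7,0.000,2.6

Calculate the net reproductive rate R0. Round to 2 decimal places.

3.67

lx·mx by age: 0, 1.3124, 0.5928, 0.8316, 0.6448, 0.198, 0.0918, 0
R0 = Σ lx·mx = 3.6714 → 3.67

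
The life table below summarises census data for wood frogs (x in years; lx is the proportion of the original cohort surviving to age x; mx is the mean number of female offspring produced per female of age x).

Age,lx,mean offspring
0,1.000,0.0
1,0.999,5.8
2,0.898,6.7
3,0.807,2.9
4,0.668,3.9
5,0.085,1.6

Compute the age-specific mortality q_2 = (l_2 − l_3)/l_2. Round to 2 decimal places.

q_2 = (l_2 − l_3) / l_2 = (0.898 − 0.807) / 0.898
     = 0.091 / 0.898 = 0.101336… → 0.10

0.10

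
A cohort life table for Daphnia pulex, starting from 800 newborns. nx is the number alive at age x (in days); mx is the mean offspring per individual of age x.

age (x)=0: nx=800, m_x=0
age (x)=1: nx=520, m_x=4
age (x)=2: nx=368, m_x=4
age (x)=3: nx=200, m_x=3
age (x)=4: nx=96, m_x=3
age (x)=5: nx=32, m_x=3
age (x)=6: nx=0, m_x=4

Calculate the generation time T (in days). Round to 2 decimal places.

1.86

lx = nx/n0 = nx/800: 1, 0.65, 0.46, 0.25, 0.12, 0.04, 0
lx·mx: 0, 2.6, 1.84, 0.75, 0.36, 0.12, 0 → R0 = 5.67
x·lx·mx: 0, 2.6, 3.68, 2.25, 1.44, 0.6, 0 → Σ = 10.57
T = 10.57 / 5.67 = 1.864198… → 1.86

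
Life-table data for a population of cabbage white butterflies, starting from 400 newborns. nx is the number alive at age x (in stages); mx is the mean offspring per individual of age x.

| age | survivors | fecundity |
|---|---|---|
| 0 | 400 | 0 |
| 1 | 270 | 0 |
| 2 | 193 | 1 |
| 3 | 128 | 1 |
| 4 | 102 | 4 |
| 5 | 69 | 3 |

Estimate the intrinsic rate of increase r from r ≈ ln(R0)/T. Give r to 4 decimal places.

lx = nx/n0 = nx/400: 1, 0.675, 0.4825, 0.32, 0.255, 0.1725
R0 = Σ lx·mx = 0 + 0 + 0.4825 + 0.32 + 1.02 + 0.5175 = 2.34
Σ x·lx·mx = 8.5925; T = 8.5925/2.34 = 3.67201…
r ≈ ln(R0)/T = ln(2.34)/3.67201… = 0.231522… → 0.2315

0.2315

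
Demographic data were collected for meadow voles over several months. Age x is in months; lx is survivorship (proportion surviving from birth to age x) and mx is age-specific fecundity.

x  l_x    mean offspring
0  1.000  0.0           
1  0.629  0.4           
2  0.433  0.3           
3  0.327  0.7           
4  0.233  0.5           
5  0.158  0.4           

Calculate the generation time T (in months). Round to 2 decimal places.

2.51

lx·mx: 0, 0.2516, 0.1299, 0.2289, 0.1165, 0.0632 → R0 = 0.7901
x·lx·mx: 0, 0.2516, 0.2598, 0.6867, 0.466, 0.316 → Σ = 1.9801
T = 1.9801 / 0.7901 = 2.506138… → 2.51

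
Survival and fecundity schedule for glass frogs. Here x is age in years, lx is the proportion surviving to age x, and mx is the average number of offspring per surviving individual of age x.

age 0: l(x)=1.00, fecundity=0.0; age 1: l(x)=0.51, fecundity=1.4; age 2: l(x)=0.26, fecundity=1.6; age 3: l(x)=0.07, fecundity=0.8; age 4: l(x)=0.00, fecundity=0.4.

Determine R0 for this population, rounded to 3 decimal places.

lx·mx by age: 0, 0.714, 0.416, 0.056, 0
R0 = Σ lx·mx = 1.186 → 1.186

1.186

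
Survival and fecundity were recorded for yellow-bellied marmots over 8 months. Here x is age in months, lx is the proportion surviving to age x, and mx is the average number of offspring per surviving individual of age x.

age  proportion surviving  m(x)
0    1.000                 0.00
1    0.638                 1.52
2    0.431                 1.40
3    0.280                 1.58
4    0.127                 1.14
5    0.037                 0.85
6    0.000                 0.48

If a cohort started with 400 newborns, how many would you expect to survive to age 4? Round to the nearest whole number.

Expected survivors = N0 · l_4 = 400 × 0.127 = 50.8 → 51

51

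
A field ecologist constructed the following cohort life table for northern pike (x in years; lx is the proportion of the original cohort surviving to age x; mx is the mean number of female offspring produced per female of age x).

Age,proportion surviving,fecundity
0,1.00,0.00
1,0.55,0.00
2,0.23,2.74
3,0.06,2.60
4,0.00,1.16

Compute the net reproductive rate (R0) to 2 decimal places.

lx·mx by age: 0, 0, 0.6302, 0.156, 0
R0 = Σ lx·mx = 0.7862 → 0.79

0.79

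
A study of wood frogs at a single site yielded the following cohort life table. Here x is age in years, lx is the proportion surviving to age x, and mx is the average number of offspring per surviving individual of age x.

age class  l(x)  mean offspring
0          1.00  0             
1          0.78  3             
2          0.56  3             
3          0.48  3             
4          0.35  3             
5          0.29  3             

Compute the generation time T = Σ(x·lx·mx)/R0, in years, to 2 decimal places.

lx·mx: 0, 2.34, 1.68, 1.44, 1.05, 0.87 → R0 = 7.38
x·lx·mx: 0, 2.34, 3.36, 4.32, 4.2, 4.35 → Σ = 18.57
T = 18.57 / 7.38 = 2.51626… → 2.52

2.52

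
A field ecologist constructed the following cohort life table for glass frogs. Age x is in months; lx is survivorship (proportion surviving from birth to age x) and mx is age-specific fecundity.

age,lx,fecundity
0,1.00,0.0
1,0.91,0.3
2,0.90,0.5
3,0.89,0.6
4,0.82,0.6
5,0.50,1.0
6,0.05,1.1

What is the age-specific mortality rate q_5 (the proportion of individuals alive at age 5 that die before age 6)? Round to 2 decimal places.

0.90

q_5 = (l_5 − l_6) / l_5 = (0.5 − 0.05) / 0.5
     = 0.45 / 0.5 = 0.9 → 0.90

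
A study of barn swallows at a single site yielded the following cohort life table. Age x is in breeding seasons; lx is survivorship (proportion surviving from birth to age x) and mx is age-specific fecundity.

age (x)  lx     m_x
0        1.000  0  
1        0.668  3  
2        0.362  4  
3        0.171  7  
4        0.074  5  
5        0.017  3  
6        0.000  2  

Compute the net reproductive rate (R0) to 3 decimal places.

5.070

lx·mx by age: 0, 2.004, 1.448, 1.197, 0.37, 0.051, 0
R0 = Σ lx·mx = 5.07 → 5.070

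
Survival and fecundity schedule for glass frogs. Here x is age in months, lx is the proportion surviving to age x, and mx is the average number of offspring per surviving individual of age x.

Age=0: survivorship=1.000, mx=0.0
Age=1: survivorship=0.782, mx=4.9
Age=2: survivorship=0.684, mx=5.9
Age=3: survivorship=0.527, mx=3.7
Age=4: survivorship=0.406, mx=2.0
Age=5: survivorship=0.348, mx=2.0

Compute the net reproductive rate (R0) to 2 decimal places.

11.33

lx·mx by age: 0, 3.8318, 4.0356, 1.9499, 0.812, 0.696
R0 = Σ lx·mx = 11.3253 → 11.33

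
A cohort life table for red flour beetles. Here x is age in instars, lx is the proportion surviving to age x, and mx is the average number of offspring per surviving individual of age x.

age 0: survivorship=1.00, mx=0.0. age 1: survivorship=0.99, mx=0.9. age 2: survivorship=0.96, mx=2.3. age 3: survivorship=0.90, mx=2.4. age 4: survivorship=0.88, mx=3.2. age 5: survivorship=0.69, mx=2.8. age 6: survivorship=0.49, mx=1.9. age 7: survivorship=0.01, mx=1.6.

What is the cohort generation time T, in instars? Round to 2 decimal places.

3.51

lx·mx: 0, 0.891, 2.208, 2.16, 2.816, 1.932, 0.931, 0.016 → R0 = 10.954
x·lx·mx: 0, 0.891, 4.416, 6.48, 11.264, 9.66, 5.586, 0.112 → Σ = 38.409
T = 38.409 / 10.954 = 3.50639… → 3.51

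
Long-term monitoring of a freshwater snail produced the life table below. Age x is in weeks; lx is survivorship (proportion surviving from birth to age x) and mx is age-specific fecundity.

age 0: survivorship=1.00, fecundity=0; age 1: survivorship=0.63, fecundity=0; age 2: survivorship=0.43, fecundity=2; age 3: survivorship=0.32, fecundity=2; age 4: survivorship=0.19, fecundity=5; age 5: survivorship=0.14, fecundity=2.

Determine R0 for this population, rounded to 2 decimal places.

lx·mx by age: 0, 0, 0.86, 0.64, 0.95, 0.28
R0 = Σ lx·mx = 2.73 → 2.73

2.73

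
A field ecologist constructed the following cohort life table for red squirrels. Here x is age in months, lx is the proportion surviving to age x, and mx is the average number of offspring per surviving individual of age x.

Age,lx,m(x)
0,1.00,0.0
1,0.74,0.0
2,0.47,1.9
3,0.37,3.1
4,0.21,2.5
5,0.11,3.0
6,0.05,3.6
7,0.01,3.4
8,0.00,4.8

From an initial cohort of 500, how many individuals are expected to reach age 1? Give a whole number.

Expected survivors = N0 · l_1 = 500 × 0.74 = 370 → 370

370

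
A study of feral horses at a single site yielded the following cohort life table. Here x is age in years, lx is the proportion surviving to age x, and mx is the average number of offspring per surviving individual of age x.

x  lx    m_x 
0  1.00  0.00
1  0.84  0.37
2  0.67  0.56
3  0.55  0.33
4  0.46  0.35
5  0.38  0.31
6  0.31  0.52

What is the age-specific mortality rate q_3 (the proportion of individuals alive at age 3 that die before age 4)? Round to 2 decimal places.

0.16

q_3 = (l_3 − l_4) / l_3 = (0.55 − 0.46) / 0.55
     = 0.09 / 0.55 = 0.163636… → 0.16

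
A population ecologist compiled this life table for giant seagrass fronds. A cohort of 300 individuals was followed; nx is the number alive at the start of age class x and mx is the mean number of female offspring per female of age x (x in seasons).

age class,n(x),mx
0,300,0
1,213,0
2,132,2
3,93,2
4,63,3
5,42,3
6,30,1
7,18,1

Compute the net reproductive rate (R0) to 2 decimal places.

2.71

lx = nx/n0 = nx/300: 1, 0.71, 0.44, 0.31, 0.21, 0.14, 0.1, 0.06
lx·mx by age: 0, 0, 0.88, 0.62, 0.63, 0.42, 0.1, 0.06
R0 = Σ lx·mx = 2.71 → 2.71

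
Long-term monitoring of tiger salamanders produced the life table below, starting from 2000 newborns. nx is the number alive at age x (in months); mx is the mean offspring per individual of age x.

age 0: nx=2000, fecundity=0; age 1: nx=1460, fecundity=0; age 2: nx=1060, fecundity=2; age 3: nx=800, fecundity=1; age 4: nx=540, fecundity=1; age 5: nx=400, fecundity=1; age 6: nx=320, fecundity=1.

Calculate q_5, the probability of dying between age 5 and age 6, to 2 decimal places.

lx = nx/n0 = nx/2000: 1, 0.73, 0.53, 0.4, 0.27, 0.2, 0.16
q_5 = (l_5 − l_6) / l_5 = (0.2 − 0.16) / 0.2
     = 0.04 / 0.2 = 0.2 → 0.20

0.20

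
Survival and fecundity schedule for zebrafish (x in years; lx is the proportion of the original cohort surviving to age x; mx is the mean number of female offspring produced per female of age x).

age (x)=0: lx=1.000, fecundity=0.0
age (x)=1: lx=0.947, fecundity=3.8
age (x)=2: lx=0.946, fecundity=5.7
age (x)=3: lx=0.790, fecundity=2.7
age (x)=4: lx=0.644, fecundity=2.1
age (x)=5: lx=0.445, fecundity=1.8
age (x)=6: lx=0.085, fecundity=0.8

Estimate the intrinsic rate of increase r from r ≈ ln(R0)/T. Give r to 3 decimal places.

1.130

R0 = Σ lx·mx = 0 + 3.5986 + 5.3922 + 2.133 + 1.3524 + 0.801 + 0.068 = 13.3452
Σ x·lx·mx = 30.6046; T = 30.6046/13.3452 = 2.2933…
r ≈ ln(R0)/T = ln(13.3452)/2.2933… = 1.12988… → 1.130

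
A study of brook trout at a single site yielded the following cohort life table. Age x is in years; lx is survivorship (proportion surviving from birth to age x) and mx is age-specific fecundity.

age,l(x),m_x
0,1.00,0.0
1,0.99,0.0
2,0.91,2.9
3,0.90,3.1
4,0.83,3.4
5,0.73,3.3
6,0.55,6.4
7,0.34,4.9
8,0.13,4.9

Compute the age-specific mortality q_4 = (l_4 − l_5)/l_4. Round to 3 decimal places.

0.120

q_4 = (l_4 − l_5) / l_4 = (0.83 − 0.73) / 0.83
     = 0.1 / 0.83 = 0.120482… → 0.120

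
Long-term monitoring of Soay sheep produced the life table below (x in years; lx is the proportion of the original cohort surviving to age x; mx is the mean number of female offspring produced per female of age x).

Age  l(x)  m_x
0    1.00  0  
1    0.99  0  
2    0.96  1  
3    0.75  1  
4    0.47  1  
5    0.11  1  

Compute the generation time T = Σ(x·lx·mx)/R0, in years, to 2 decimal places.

lx·mx: 0, 0, 0.96, 0.75, 0.47, 0.11 → R0 = 2.29
x·lx·mx: 0, 0, 1.92, 2.25, 1.88, 0.55 → Σ = 6.6
T = 6.6 / 2.29 = 2.882096… → 2.88

2.88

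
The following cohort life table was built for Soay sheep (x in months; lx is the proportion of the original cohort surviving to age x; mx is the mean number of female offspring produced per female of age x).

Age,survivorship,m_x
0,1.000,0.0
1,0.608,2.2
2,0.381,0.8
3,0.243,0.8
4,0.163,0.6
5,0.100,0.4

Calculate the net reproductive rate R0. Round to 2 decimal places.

lx·mx by age: 0, 1.3376, 0.3048, 0.1944, 0.0978, 0.04
R0 = Σ lx·mx = 1.9746 → 1.97

1.97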